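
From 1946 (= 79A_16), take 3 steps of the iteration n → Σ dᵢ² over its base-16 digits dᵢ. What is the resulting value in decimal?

260

1946 = (7,9,10)_16 → 7² + 9² + 10² = 49 + 81 + 100 = 230
230 = (14,6)_16 → 14² + 6² = 196 + 36 = 232
232 = (14,8)_16 → 14² + 8² = 196 + 64 = 260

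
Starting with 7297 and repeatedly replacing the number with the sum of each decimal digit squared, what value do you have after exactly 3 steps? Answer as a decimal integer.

7297 → 7² + 2² + 9² + 7² = 49 + 4 + 81 + 49 = 183
183 → 1² + 8² + 3² = 1 + 64 + 9 = 74
74 → 7² + 4² = 49 + 16 = 65

65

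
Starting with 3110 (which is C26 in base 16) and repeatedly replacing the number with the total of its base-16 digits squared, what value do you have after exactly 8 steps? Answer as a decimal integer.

3110 = (12,2,6)_16 → 184
184 = (11,8)_16 → 185
185 = (11,9)_16 → 202
202 = (12,10)_16 → 244
244 = (15,4)_16 → 241
241 = (15,1)_16 → 226
226 = (14,2)_16 → 200
200 = (12,8)_16 → 208

208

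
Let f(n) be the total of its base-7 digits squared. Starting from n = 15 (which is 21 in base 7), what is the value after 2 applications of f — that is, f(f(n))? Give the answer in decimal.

15 = (2,1)_7 → 2² + 1² = 5
5 = (5)_7 → 5² = 25

25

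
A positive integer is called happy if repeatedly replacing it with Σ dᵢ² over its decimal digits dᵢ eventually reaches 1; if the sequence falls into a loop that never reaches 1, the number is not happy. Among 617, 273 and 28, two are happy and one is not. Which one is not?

273

617: 617 → 86 → 100 → 1  — reaches 1 (happy)
273: 273 → 62 → 40 → 16 → 37 → 58 → 89 → 145 → 42 → 20 → 4 → 16  — repeats 16 (not happy)
28: 28 → 68 → 100 → 1  — reaches 1 (happy)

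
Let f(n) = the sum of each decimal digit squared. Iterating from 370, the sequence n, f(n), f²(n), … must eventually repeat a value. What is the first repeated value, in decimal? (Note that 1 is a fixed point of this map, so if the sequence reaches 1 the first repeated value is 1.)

370 → 3² + 7² + 0² = 9 + 49 + 0 = 58
58 → 5² + 8² = 25 + 64 = 89
89 → 8² + 9² = 64 + 81 = 145
145 → 1² + 4² + 5² = 1 + 16 + 25 = 42
42 → 4² + 2² = 16 + 4 = 20
20 → 2² + 0² = 4 + 0 = 4
4 → 4² = 16
16 → 1² + 6² = 1 + 36 = 37
37 → 3² + 7² = 9 + 49 = 58  — 58 already appeared earlier.

58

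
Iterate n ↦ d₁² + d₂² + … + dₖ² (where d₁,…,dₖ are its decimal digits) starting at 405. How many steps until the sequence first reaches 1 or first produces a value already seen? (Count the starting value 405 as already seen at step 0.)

405 → 4² + 0² + 5² = 16 + 0 + 25 = 41
41 → 4² + 1² = 16 + 1 = 17
17 → 1² + 7² = 1 + 49 = 50
50 → 5² + 0² = 25 + 0 = 25
25 → 2² + 5² = 4 + 25 = 29
29 → 2² + 9² = 4 + 81 = 85
85 → 8² + 5² = 64 + 25 = 89
89 → 8² + 9² = 64 + 81 = 145
145 → 1² + 4² + 5² = 1 + 16 + 25 = 42
42 → 4² + 2² = 16 + 4 = 20
20 → 2² + 0² = 4 + 0 = 4
4 → 4² = 16
16 → 1² + 6² = 1 + 36 = 37
37 → 3² + 7² = 9 + 49 = 58
58 → 5² + 8² = 25 + 64 = 89  — 89 repeats.
That took 15 steps.

15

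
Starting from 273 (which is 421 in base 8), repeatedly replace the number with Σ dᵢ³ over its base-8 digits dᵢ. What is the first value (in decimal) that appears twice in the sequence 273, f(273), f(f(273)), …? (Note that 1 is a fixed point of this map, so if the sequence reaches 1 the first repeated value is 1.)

432

273 = (4,2,1)_8 → 4³ + 2³ + 1³ = 73
73 = (1,1,1)_8 → 1³ + 1³ + 1³ = 3
3 = (3)_8 → 3³ = 27
27 = (3,3)_8 → 3³ + 3³ = 54
54 = (6,6)_8 → 6³ + 6³ = 432
432 = (6,6,0)_8 → 6³ + 6³ + 0³ = 432  — 432 already appeared earlier.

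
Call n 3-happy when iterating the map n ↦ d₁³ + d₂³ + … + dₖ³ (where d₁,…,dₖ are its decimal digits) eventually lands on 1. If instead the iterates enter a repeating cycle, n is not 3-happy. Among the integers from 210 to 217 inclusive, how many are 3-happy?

210: 210 → 9 → 729 → 1080 → 513 → 153 → 153  (repeats 153)
211: 211 → 10 → 1  (reaches 1)
212: 212 → 17 → 344 → 155 → 251 → 134 → 92 → 737 → 713 → 371 → 371  (repeats 371)
213: 213 → 36 → 243 → 99 → 1458 → 702 → 351 → 153 → 153  (repeats 153)
214: 214 → 73 → 370 → 370  (repeats 370)
215: 215 → 134 → 92 → 737 → 713 → 371 → 371  (repeats 371)
216: 216 → 225 → 141 → 66 → 432 → 99 → 1458 → 702 → 351 → 153 → 153  (repeats 153)
217: 217 → 352 → 160 → 217  (repeats 217)
3-happy: 211

1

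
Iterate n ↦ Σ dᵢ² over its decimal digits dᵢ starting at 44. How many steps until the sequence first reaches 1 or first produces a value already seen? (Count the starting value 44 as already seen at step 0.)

44 → 4² + 4² = 16 + 16 = 32
32 → 3² + 2² = 9 + 4 = 13
13 → 1² + 3² = 1 + 9 = 10
10 → 1² + 0² = 1 + 0 = 1  — reached 1.
That took 4 steps.

4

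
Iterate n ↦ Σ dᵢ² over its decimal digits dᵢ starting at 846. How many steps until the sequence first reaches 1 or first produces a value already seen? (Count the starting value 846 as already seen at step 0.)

12

846 → 8² + 4² + 6² = 64 + 16 + 36 = 116
116 → 1² + 1² + 6² = 1 + 1 + 36 = 38
38 → 3² + 8² = 9 + 64 = 73
73 → 7² + 3² = 49 + 9 = 58
58 → 5² + 8² = 25 + 64 = 89
89 → 8² + 9² = 64 + 81 = 145
145 → 1² + 4² + 5² = 1 + 16 + 25 = 42
42 → 4² + 2² = 16 + 4 = 20
20 → 2² + 0² = 4 + 0 = 4
4 → 4² = 16
16 → 1² + 6² = 1 + 36 = 37
37 → 3² + 7² = 9 + 49 = 58  — 58 repeats.
That took 12 steps.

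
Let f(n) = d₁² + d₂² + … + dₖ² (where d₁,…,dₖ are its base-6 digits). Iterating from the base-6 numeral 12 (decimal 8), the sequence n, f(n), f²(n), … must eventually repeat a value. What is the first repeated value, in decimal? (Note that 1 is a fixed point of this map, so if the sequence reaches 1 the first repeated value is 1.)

8 = (1,2)_6 → 1² + 2² = 5
5 = (5)_6 → 5² = 25
25 = (4,1)_6 → 4² + 1² = 17
17 = (2,5)_6 → 2² + 5² = 29
29 = (4,5)_6 → 4² + 5² = 41
41 = (1,0,5)_6 → 1² + 0² + 5² = 26
26 = (4,2)_6 → 4² + 2² = 20
20 = (3,2)_6 → 3² + 2² = 13
13 = (2,1)_6 → 2² + 1² = 5  — 5 already appeared earlier.

5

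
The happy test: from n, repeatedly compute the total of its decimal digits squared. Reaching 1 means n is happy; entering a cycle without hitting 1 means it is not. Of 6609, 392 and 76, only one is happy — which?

392

6609: 6609 → 153 → 35 → 34 → 25 → 29 → 85 → 89 → 145 → 42 → 20 → 4 → 16 → 37 → 58 → 89  — repeats 89 (not happy)
392: 392 → 94 → 97 → 130 → 10 → 1  — reaches 1 (happy)
76: 76 → 85 → 89 → 145 → 42 → 20 → 4 → 16 → 37 → 58 → 89  — repeats 89 (not happy)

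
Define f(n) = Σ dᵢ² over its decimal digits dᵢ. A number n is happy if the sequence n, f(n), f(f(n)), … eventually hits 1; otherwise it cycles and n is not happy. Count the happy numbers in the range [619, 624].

2

619: 619 → 118 → 66 → 72 → 53 → 34 → 25 → 29 → 85 → 89 → 145 → 42 → 20 → 4 → 16 → 37 → 58 → 89  (repeats 89)
620: 620 → 40 → 16 → 37 → 58 → 89 → 145 → 42 → 20 → 4 → 16  (repeats 16)
621: 621 → 41 → 17 → 50 → 25 → 29 → 85 → 89 → 145 → 42 → 20 → 4 → 16 → 37 → 58 → 89  (repeats 89)
622: 622 → 44 → 32 → 13 → 10 → 1  (reaches 1)
623: 623 → 49 → 97 → 130 → 10 → 1  (reaches 1)
624: 624 → 56 → 61 → 37 → 58 → 89 → 145 → 42 → 20 → 4 → 16 → 37  (repeats 37)
happy: 622, 623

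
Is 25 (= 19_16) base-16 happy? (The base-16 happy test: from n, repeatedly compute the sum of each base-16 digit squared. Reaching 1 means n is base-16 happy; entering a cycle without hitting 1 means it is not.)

25 = (1,9)_16 → 1² + 9² = 82
82 = (5,2)_16 → 5² + 2² = 29
29 = (1,13)_16 → 1² + 13² = 170
170 = (10,10)_16 → 10² + 10² = 200
200 = (12,8)_16 → 12² + 8² = 208
208 = (13,0)_16 → 13² + 0² = 169
169 = (10,9)_16 → 10² + 9² = 181
181 = (11,5)_16 → 11² + 5² = 146
146 = (9,2)_16 → 9² + 2² = 85
85 = (5,5)_16 → 5² + 5² = 50
50 = (3,2)_16 → 3² + 2² = 13
13 = (13)_16 → 13² = 169  — 169 already seen; the sequence cycles without reaching 1.

not base-16 happy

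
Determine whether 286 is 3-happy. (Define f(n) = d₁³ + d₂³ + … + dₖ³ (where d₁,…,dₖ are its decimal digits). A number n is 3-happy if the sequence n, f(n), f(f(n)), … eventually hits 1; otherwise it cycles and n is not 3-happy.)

not 3-happy

286 → 2³ + 8³ + 6³ = 8 + 512 + 216 = 736
736 → 7³ + 3³ + 6³ = 343 + 27 + 216 = 586
586 → 5³ + 8³ + 6³ = 125 + 512 + 216 = 853
853 → 8³ + 5³ + 3³ = 512 + 125 + 27 = 664
664 → 6³ + 6³ + 4³ = 216 + 216 + 64 = 496
496 → 4³ + 9³ + 6³ = 64 + 729 + 216 = 1009
1009 → 1³ + 0³ + 0³ + 9³ = 1 + 0 + 0 + 729 = 730
730 → 7³ + 3³ + 0³ = 343 + 27 + 0 = 370
370 → 3³ + 7³ + 0³ = 27 + 343 + 0 = 370  — 370 already seen; the sequence cycles without reaching 1.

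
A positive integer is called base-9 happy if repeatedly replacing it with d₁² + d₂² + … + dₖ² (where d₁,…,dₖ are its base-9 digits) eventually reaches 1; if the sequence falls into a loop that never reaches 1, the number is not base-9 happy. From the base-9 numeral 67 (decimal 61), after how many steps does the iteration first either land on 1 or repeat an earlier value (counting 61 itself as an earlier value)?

61 = (6,7)_9 → 6² + 7² = 85
85 = (1,0,4)_9 → 1² + 0² + 4² = 17
17 = (1,8)_9 → 1² + 8² = 65
65 = (7,2)_9 → 7² + 2² = 53
53 = (5,8)_9 → 5² + 8² = 89
89 = (1,0,8)_9 → 1² + 0² + 8² = 65  — 65 repeats.
That took 6 steps.

6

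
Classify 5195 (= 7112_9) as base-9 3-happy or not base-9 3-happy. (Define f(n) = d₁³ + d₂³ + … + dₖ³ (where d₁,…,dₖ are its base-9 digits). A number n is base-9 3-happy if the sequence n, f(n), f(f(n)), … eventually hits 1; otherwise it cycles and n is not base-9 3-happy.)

5195 = (7,1,1,2)_9 → 7³ + 1³ + 1³ + 2³ = 343 + 1 + 1 + 8 = 353
353 = (4,3,2)_9 → 4³ + 3³ + 2³ = 64 + 27 + 8 = 99
99 = (1,2,0)_9 → 1³ + 2³ + 0³ = 1 + 8 + 0 = 9
9 = (1,0)_9 → 1³ + 0³ = 1 + 0 = 1  — reached 1.

base-9 3-happy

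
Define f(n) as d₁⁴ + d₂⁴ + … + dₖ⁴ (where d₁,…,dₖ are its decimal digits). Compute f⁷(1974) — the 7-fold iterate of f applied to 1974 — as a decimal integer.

4179

1974 → 1⁴ + 9⁴ + 7⁴ + 4⁴ = 9219
9219 → 9⁴ + 2⁴ + 1⁴ + 9⁴ = 13139
13139 → 1⁴ + 3⁴ + 1⁴ + 3⁴ + 9⁴ = 6725
6725 → 6⁴ + 7⁴ + 2⁴ + 5⁴ = 4338
4338 → 4⁴ + 3⁴ + 3⁴ + 8⁴ = 4514
4514 → 4⁴ + 5⁴ + 1⁴ + 4⁴ = 1138
1138 → 1⁴ + 1⁴ + 3⁴ + 8⁴ = 4179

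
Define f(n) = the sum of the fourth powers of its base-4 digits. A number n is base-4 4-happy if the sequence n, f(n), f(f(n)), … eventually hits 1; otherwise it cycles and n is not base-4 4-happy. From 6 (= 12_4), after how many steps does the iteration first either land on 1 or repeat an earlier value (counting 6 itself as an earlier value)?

4

6 = (1,2)_4 → 1⁴ + 2⁴ = 1 + 16 = 17
17 = (1,0,1)_4 → 1⁴ + 0⁴ + 1⁴ = 1 + 0 + 1 = 2
2 = (2)_4 → 2⁴ = 16
16 = (1,0,0)_4 → 1⁴ + 0⁴ + 0⁴ = 1 + 0 + 0 = 1  — reached 1.
That took 4 steps.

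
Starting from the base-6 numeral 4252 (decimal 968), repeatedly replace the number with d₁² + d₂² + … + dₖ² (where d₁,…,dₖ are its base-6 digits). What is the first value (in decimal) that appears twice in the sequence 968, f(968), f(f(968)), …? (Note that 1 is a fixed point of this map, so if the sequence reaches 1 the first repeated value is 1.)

1

968 = (4,2,5,2)_6 → 4² + 2² + 5² + 2² = 49
49 = (1,2,1)_6 → 1² + 2² + 1² = 6
6 = (1,0)_6 → 1² + 0² = 1  — reached the fixed point 1.
1 → 1, so 1 is the first repeated value.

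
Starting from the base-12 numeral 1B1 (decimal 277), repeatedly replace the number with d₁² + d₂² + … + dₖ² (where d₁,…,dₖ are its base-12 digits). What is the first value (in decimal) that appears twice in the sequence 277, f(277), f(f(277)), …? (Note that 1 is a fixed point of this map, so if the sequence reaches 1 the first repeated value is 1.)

277 = (1,11,1)_12 → 1² + 11² + 1² = 123
123 = (10,3)_12 → 10² + 3² = 109
109 = (9,1)_12 → 9² + 1² = 82
82 = (6,10)_12 → 6² + 10² = 136
136 = (11,4)_12 → 11² + 4² = 137
137 = (11,5)_12 → 11² + 5² = 146
146 = (1,0,2)_12 → 1² + 0² + 2² = 5
5 = (5)_12 → 5² = 25
25 = (2,1)_12 → 2² + 1² = 5  — 5 already appeared earlier.

5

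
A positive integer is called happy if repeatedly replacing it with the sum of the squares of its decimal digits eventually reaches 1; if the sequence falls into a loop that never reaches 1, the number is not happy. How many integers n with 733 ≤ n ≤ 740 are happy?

733: 733 → 67 → 85 → 89 → 145 → 42 → 20 → 4 → 16 → 37 → 58 → 89  (repeats 89)
734: 734 → 74 → 65 → 61 → 37 → 58 → 89 → 145 → 42 → 20 → 4 → 16 → 37  (repeats 37)
735: 735 → 83 → 73 → 58 → 89 → 145 → 42 → 20 → 4 → 16 → 37 → 58  (repeats 58)
736: 736 → 94 → 97 → 130 → 10 → 1  (reaches 1)
737: 737 → 107 → 50 → 25 → 29 → 85 → 89 → 145 → 42 → 20 → 4 → 16 → 37 → 58 → 89  (repeats 89)
738: 738 → 122 → 9 → 81 → 65 → 61 → 37 → 58 → 89 → 145 → 42 → 20 → 4 → 16 → 37  (repeats 37)
739: 739 → 139 → 91 → 82 → 68 → 100 → 1  (reaches 1)
740: 740 → 65 → 61 → 37 → 58 → 89 → 145 → 42 → 20 → 4 → 16 → 37  (repeats 37)
happy: 736, 739

2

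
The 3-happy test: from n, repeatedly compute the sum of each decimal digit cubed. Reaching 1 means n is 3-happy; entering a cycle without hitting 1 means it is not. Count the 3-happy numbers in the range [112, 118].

112: 112 → 10 → 1  (reaches 1)
113: 113 → 29 → 737 → 713 → 371 → 371  (repeats 371)
114: 114 → 66 → 432 → 99 → 1458 → 702 → 351 → 153 → 153  (repeats 153)
115: 115 → 127 → 352 → 160 → 217 → 352  (repeats 352)
116: 116 → 218 → 521 → 134 → 92 → 737 → 713 → 371 → 371  (repeats 371)
117: 117 → 345 → 216 → 225 → 141 → 66 → 432 → 99 → 1458 → 702 → 351 → 153 → 153  (repeats 153)
118: 118 → 514 → 190 → 730 → 370 → 370  (repeats 370)
3-happy: 112

1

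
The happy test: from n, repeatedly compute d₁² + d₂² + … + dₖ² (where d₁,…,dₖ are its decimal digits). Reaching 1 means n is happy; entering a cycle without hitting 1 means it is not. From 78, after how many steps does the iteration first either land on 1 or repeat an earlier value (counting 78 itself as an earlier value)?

78 → 7² + 8² = 113
113 → 1² + 1² + 3² = 11
11 → 1² + 1² = 2
2 → 2² = 4
4 → 4² = 16
16 → 1² + 6² = 37
37 → 3² + 7² = 58
58 → 5² + 8² = 89
89 → 8² + 9² = 145
145 → 1² + 4² + 5² = 42
42 → 4² + 2² = 20
20 → 2² + 0² = 4  — 4 repeats.
That took 12 steps.

12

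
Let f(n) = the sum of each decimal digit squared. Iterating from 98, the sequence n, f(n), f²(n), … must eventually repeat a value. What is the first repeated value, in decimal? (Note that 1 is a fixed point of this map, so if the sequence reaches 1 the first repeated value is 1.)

98 → 9² + 8² = 81 + 64 = 145
145 → 1² + 4² + 5² = 1 + 16 + 25 = 42
42 → 4² + 2² = 16 + 4 = 20
20 → 2² + 0² = 4 + 0 = 4
4 → 4² = 16
16 → 1² + 6² = 1 + 36 = 37
37 → 3² + 7² = 9 + 49 = 58
58 → 5² + 8² = 25 + 64 = 89
89 → 8² + 9² = 64 + 81 = 145  — 145 already appeared earlier.

145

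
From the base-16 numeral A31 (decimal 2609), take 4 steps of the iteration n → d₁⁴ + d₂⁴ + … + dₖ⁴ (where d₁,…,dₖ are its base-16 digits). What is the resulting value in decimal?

2609 = (10,3,1)_16 → 10⁴ + 3⁴ + 1⁴ = 10000 + 81 + 1 = 10082
10082 = (2,7,6,2)_16 → 2⁴ + 7⁴ + 6⁴ + 2⁴ = 16 + 2401 + 1296 + 16 = 3729
3729 = (14,9,1)_16 → 14⁴ + 9⁴ + 1⁴ = 38416 + 6561 + 1 = 44978
44978 = (10,15,11,2)_16 → 10⁴ + 15⁴ + 11⁴ + 2⁴ = 10000 + 50625 + 14641 + 16 = 75282

75282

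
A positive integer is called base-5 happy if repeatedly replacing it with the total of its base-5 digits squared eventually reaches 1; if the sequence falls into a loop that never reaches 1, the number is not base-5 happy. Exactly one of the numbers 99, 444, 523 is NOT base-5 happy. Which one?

444

99: 99 → 41 → 11 → 5 → 1  — reaches 1 (base-5 happy)
444: 444 → 38 → 14 → 20 → 16 → 10 → 4 → 16  — repeats 16 (not base-5 happy)
523: 523 → 41 → 11 → 5 → 1  — reaches 1 (base-5 happy)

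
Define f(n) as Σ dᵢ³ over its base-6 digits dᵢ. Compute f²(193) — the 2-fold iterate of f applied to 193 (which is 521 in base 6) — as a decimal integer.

99

193 = (5,2,1)_6 → 5³ + 2³ + 1³ = 134
134 = (3,4,2)_6 → 3³ + 4³ + 2³ = 99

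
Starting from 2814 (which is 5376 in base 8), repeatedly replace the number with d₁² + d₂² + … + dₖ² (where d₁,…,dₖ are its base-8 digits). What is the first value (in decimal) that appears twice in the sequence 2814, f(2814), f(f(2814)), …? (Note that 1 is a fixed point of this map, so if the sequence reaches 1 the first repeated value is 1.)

2814 = (5,3,7,6)_8 → 5² + 3² + 7² + 6² = 119
119 = (1,6,7)_8 → 1² + 6² + 7² = 86
86 = (1,2,6)_8 → 1² + 2² + 6² = 41
41 = (5,1)_8 → 5² + 1² = 26
26 = (3,2)_8 → 3² + 2² = 13
13 = (1,5)_8 → 1² + 5² = 26  — 26 already appeared earlier.

26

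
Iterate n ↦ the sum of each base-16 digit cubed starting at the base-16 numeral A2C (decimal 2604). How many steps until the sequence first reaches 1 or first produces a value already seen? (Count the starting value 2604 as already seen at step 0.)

2604 = (10,2,12)_16 → 2736
2736 = (10,11,0)_16 → 2331
2331 = (9,1,11)_16 → 2061
2061 = (8,0,13)_16 → 2709
2709 = (10,9,5)_16 → 1854
1854 = (7,3,14)_16 → 3114
3114 = (12,2,10)_16 → 2736  — 2736 repeats.
That took 7 steps.

7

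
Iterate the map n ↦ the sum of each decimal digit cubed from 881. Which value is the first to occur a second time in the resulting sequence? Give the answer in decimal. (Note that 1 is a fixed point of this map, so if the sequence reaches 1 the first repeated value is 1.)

371

881 → 8³ + 8³ + 1³ = 1025
1025 → 1³ + 0³ + 2³ + 5³ = 134
134 → 1³ + 3³ + 4³ = 92
92 → 9³ + 2³ = 737
737 → 7³ + 3³ + 7³ = 713
713 → 7³ + 1³ + 3³ = 371
371 → 3³ + 7³ + 1³ = 371  — 371 already appeared earlier.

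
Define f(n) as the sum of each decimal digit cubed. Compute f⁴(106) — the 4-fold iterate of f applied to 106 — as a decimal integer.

217

106 → 1³ + 0³ + 6³ = 217
217 → 2³ + 1³ + 7³ = 352
352 → 3³ + 5³ + 2³ = 160
160 → 1³ + 6³ + 0³ = 217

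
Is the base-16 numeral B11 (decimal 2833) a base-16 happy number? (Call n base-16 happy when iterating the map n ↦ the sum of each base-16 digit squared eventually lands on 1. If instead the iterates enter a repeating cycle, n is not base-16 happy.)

not base-16 happy

2833 = (11,1,1)_16 → 11² + 1² + 1² = 123
123 = (7,11)_16 → 7² + 11² = 170
170 = (10,10)_16 → 10² + 10² = 200
200 = (12,8)_16 → 12² + 8² = 208
208 = (13,0)_16 → 13² + 0² = 169
169 = (10,9)_16 → 10² + 9² = 181
181 = (11,5)_16 → 11² + 5² = 146
146 = (9,2)_16 → 9² + 2² = 85
85 = (5,5)_16 → 5² + 5² = 50
50 = (3,2)_16 → 3² + 2² = 13
13 = (13)_16 → 13² = 169  — 169 already seen; the sequence cycles without reaching 1.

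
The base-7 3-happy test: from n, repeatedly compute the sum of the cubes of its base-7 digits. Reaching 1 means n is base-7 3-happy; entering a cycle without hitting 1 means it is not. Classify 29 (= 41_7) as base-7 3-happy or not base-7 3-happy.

not base-7 3-happy

29 = (4,1)_7 → 4³ + 1³ = 64 + 1 = 65
65 = (1,2,2)_7 → 1³ + 2³ + 2³ = 1 + 8 + 8 = 17
17 = (2,3)_7 → 2³ + 3³ = 8 + 27 = 35
35 = (5,0)_7 → 5³ + 0³ = 125 + 0 = 125
125 = (2,3,6)_7 → 2³ + 3³ + 6³ = 8 + 27 + 216 = 251
251 = (5,0,6)_7 → 5³ + 0³ + 6³ = 125 + 0 + 216 = 341
341 = (6,6,5)_7 → 6³ + 6³ + 5³ = 216 + 216 + 125 = 557
557 = (1,4,2,4)_7 → 1³ + 4³ + 2³ + 4³ = 1 + 64 + 8 + 64 = 137
137 = (2,5,4)_7 → 2³ + 5³ + 4³ = 8 + 125 + 64 = 197
197 = (4,0,1)_7 → 4³ + 0³ + 1³ = 64 + 0 + 1 = 65  — 65 already seen; the sequence cycles without reaching 1.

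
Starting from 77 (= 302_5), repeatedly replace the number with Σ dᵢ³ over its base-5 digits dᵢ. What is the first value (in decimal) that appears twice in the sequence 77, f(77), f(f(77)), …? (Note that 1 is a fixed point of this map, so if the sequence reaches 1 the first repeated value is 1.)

77 = (3,0,2)_5 → 3³ + 0³ + 2³ = 27 + 0 + 8 = 35
35 = (1,2,0)_5 → 1³ + 2³ + 0³ = 1 + 8 + 0 = 9
9 = (1,4)_5 → 1³ + 4³ = 1 + 64 = 65
65 = (2,3,0)_5 → 2³ + 3³ + 0³ = 8 + 27 + 0 = 35  — 35 already appeared earlier.

35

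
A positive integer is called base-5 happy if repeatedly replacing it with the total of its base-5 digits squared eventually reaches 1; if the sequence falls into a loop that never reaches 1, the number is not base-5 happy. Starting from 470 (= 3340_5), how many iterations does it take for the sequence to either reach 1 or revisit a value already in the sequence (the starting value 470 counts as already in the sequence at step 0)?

470 = (3,3,4,0)_5 → 3² + 3² + 4² + 0² = 34
34 = (1,1,4)_5 → 1² + 1² + 4² = 18
18 = (3,3)_5 → 3² + 3² = 18  — 18 repeats.
That took 3 steps.

3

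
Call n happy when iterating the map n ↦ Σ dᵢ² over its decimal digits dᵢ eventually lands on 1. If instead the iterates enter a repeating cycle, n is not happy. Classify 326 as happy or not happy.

326 → 3² + 2² + 6² = 9 + 4 + 36 = 49
49 → 4² + 9² = 16 + 81 = 97
97 → 9² + 7² = 81 + 49 = 130
130 → 1² + 3² + 0² = 1 + 9 + 0 = 10
10 → 1² + 0² = 1 + 0 = 1  — reached 1.

happy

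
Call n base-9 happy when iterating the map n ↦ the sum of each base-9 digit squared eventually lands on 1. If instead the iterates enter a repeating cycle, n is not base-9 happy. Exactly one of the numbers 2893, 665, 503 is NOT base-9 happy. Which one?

665

2893: 2893 → 125 → 81 → 1  — reaches 1 (base-9 happy)
665: 665 → 129 → 35 → 73 → 65 → 53 → 89 → 65  — repeats 65 (not base-9 happy)
503: 503 → 101 → 9 → 1  — reaches 1 (base-9 happy)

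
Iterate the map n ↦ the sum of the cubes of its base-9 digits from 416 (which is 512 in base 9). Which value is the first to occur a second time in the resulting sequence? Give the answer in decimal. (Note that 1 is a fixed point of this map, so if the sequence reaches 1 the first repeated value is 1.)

416 = (5,1,2)_9 → 5³ + 1³ + 2³ = 125 + 1 + 8 = 134
134 = (1,5,8)_9 → 1³ + 5³ + 8³ = 1 + 125 + 512 = 638
638 = (7,7,8)_9 → 7³ + 7³ + 8³ = 343 + 343 + 512 = 1198
1198 = (1,5,7,1)_9 → 1³ + 5³ + 7³ + 1³ = 1 + 125 + 343 + 1 = 470
470 = (5,7,2)_9 → 5³ + 7³ + 2³ = 125 + 343 + 8 = 476
476 = (5,7,8)_9 → 5³ + 7³ + 8³ = 125 + 343 + 512 = 980
980 = (1,3,0,8)_9 → 1³ + 3³ + 0³ + 8³ = 1 + 27 + 0 + 512 = 540
540 = (6,6,0)_9 → 6³ + 6³ + 0³ = 216 + 216 + 0 = 432
432 = (5,3,0)_9 → 5³ + 3³ + 0³ = 125 + 27 + 0 = 152
152 = (1,7,8)_9 → 1³ + 7³ + 8³ = 1 + 343 + 512 = 856
856 = (1,1,5,1)_9 → 1³ + 1³ + 5³ + 1³ = 1 + 1 + 125 + 1 = 128
128 = (1,5,2)_9 → 1³ + 5³ + 2³ = 1 + 125 + 8 = 134  — 134 already appeared earlier.

134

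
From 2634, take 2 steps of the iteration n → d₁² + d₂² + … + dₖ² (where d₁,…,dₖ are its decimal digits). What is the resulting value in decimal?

2634 → 2² + 6² + 3² + 4² = 65
65 → 6² + 5² = 61

61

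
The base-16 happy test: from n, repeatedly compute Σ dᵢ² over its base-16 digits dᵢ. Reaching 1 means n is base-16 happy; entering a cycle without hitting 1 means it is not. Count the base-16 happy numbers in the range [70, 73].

70: 70 → 52 → 25 → 82 → 29 → 170 → 200 → 208 → 169 → 181 → 146 → 85 → 50 → 13 → 169  (repeats 169)
71: 71 → 65 → 17 → 2 → 4 → 16 → 1  (reaches 1)
72: 72 → 80 → 25 → 82 → 29 → 170 → 200 → 208 → 169 → 181 → 146 → 85 → 50 → 13 → 169  (repeats 169)
73: 73 → 97 → 37 → 29 → 170 → 200 → 208 → 169 → 181 → 146 → 85 → 50 → 13 → 169  (repeats 169)
base-16 happy: 71

1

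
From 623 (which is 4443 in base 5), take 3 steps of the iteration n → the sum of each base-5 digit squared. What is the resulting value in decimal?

623 = (4,4,4,3)_5 → 57
57 = (2,1,2)_5 → 9
9 = (1,4)_5 → 17

17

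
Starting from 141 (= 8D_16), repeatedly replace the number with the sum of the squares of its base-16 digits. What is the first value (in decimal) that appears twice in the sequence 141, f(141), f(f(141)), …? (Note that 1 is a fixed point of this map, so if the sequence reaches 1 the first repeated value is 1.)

1

141 = (8,13)_16 → 8² + 13² = 233
233 = (14,9)_16 → 14² + 9² = 277
277 = (1,1,5)_16 → 1² + 1² + 5² = 27
27 = (1,11)_16 → 1² + 11² = 122
122 = (7,10)_16 → 7² + 10² = 149
149 = (9,5)_16 → 9² + 5² = 106
106 = (6,10)_16 → 6² + 10² = 136
136 = (8,8)_16 → 8² + 8² = 128
128 = (8,0)_16 → 8² + 0² = 64
64 = (4,0)_16 → 4² + 0² = 16
16 = (1,0)_16 → 1² + 0² = 1  — reached the fixed point 1.
1 → 1, so 1 is the first repeated value.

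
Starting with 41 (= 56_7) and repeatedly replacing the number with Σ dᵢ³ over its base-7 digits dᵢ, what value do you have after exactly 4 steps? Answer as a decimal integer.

41 = (5,6)_7 → 5³ + 6³ = 341
341 = (6,6,5)_7 → 6³ + 6³ + 5³ = 557
557 = (1,4,2,4)_7 → 1³ + 4³ + 2³ + 4³ = 137
137 = (2,5,4)_7 → 2³ + 5³ + 4³ = 197

197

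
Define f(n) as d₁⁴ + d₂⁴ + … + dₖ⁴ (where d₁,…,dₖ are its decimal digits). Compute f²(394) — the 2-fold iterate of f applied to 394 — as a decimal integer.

394 → 3⁴ + 9⁴ + 4⁴ = 81 + 6561 + 256 = 6898
6898 → 6⁴ + 8⁴ + 9⁴ + 8⁴ = 1296 + 4096 + 6561 + 4096 = 16049

16049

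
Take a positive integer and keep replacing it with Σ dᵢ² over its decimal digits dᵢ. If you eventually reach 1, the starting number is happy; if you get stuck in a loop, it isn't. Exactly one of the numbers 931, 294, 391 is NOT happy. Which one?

294

931: 931 → 91 → 82 → 68 → 100 → 1  — reaches 1 (happy)
294: 294 → 101 → 2 → 4 → 16 → 37 → 58 → 89 → 145 → 42 → 20 → 4  — repeats 4 (not happy)
391: 391 → 91 → 82 → 68 → 100 → 1  — reaches 1 (happy)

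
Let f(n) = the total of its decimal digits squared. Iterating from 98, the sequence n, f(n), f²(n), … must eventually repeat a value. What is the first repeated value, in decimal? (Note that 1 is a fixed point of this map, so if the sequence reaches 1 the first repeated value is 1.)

145

98 → 9² + 8² = 145
145 → 1² + 4² + 5² = 42
42 → 4² + 2² = 20
20 → 2² + 0² = 4
4 → 4² = 16
16 → 1² + 6² = 37
37 → 3² + 7² = 58
58 → 5² + 8² = 89
89 → 8² + 9² = 145  — 145 already appeared earlier.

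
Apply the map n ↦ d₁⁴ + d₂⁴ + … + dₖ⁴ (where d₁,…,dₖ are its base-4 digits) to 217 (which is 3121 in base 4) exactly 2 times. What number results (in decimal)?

217 = (3,1,2,1)_4 → 99
99 = (1,2,0,3)_4 → 98

98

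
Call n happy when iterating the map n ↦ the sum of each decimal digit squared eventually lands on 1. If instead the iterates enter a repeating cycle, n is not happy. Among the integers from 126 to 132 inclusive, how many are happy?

126: 126 → 41 → 17 → 50 → 25 → 29 → 85 → 89 → 145 → 42 → 20 → 4 → 16 → 37 → 58 → 89  — not happy
127: 127 → 54 → 41 → 17 → 50 → 25 → 29 → 85 → 89 → 145 → 42 → 20 → 4 → 16 → 37 → 58 → 89  — not happy
128: 128 → 69 → 117 → 51 → 26 → 40 → 16 → 37 → 58 → 89 → 145 → 42 → 20 → 4 → 16  — not happy
129: 129 → 86 → 100 → 1  — happy
130: 130 → 10 → 1  — happy
131: 131 → 11 → 2 → 4 → 16 → 37 → 58 → 89 → 145 → 42 → 20 → 4  — not happy
132: 132 → 14 → 17 → 50 → 25 → 29 → 85 → 89 → 145 → 42 → 20 → 4 → 16 → 37 → 58 → 89  — not happy
happy: 129, 130

2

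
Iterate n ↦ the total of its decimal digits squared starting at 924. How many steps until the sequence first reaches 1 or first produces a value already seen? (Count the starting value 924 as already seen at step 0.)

924 → 9² + 2² + 4² = 101
101 → 1² + 0² + 1² = 2
2 → 2² = 4
4 → 4² = 16
16 → 1² + 6² = 37
37 → 3² + 7² = 58
58 → 5² + 8² = 89
89 → 8² + 9² = 145
145 → 1² + 4² + 5² = 42
42 → 4² + 2² = 20
20 → 2² + 0² = 4  — 4 repeats.
That took 11 steps.

11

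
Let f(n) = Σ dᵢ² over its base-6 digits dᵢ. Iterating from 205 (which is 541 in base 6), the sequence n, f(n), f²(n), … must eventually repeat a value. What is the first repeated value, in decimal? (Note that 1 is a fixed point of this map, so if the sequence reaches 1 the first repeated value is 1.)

205 = (5,4,1)_6 → 5² + 4² + 1² = 42
42 = (1,1,0)_6 → 1² + 1² + 0² = 2
2 = (2)_6 → 2² = 4
4 = (4)_6 → 4² = 16
16 = (2,4)_6 → 2² + 4² = 20
20 = (3,2)_6 → 3² + 2² = 13
13 = (2,1)_6 → 2² + 1² = 5
5 = (5)_6 → 5² = 25
25 = (4,1)_6 → 4² + 1² = 17
17 = (2,5)_6 → 2² + 5² = 29
29 = (4,5)_6 → 4² + 5² = 41
41 = (1,0,5)_6 → 1² + 0² + 5² = 26
26 = (4,2)_6 → 4² + 2² = 20  — 20 already appeared earlier.

20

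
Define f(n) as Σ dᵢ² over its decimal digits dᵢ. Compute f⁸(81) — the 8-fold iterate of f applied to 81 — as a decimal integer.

81 → 8² + 1² = 64 + 1 = 65
65 → 6² + 5² = 36 + 25 = 61
61 → 6² + 1² = 36 + 1 = 37
37 → 3² + 7² = 9 + 49 = 58
58 → 5² + 8² = 25 + 64 = 89
89 → 8² + 9² = 64 + 81 = 145
145 → 1² + 4² + 5² = 1 + 16 + 25 = 42
42 → 4² + 2² = 16 + 4 = 20

20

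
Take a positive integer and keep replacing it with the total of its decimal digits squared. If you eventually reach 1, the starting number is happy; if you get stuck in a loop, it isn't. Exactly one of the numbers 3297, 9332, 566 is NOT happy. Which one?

3297

3297: 3297 → 143 → 26 → 40 → 16 → 37 → 58 → 89 → 145 → 42 → 20 → 4 → 16  — repeats 16 (not happy)
9332: 9332 → 103 → 10 → 1  — reaches 1 (happy)
566: 566 → 97 → 130 → 10 → 1  — reaches 1 (happy)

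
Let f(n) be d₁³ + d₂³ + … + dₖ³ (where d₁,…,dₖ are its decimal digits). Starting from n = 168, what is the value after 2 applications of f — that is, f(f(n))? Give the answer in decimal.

1080

168 → 1³ + 6³ + 8³ = 1 + 216 + 512 = 729
729 → 7³ + 2³ + 9³ = 343 + 8 + 729 = 1080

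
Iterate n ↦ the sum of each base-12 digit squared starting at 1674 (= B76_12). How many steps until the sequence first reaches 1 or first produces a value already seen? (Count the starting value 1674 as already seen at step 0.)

6

1674 = (11,7,6)_12 → 206
206 = (1,5,2)_12 → 30
30 = (2,6)_12 → 40
40 = (3,4)_12 → 25
25 = (2,1)_12 → 5
5 = (5)_12 → 25  — 25 repeats.
That took 6 steps.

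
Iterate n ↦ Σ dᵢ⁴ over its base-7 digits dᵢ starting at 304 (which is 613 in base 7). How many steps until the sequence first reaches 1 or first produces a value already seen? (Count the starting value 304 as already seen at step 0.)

6

304 = (6,1,3)_7 → 6⁴ + 1⁴ + 3⁴ = 1378
1378 = (4,0,0,6)_7 → 4⁴ + 0⁴ + 0⁴ + 6⁴ = 1552
1552 = (4,3,4,5)_7 → 4⁴ + 3⁴ + 4⁴ + 5⁴ = 1218
1218 = (3,3,6,0)_7 → 3⁴ + 3⁴ + 6⁴ + 0⁴ = 1458
1458 = (4,1,5,2)_7 → 4⁴ + 1⁴ + 5⁴ + 2⁴ = 898
898 = (2,4,2,2)_7 → 2⁴ + 4⁴ + 2⁴ + 2⁴ = 304  — 304 repeats.
That took 6 steps.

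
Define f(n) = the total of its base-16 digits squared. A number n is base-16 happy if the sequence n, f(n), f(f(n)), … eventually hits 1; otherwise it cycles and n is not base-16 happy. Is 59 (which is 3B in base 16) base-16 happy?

base-16 happy

59 = (3,11)_16 → 130
130 = (8,2)_16 → 68
68 = (4,4)_16 → 32
32 = (2,0)_16 → 4
4 = (4)_16 → 16
16 = (1,0)_16 → 1  — reached 1.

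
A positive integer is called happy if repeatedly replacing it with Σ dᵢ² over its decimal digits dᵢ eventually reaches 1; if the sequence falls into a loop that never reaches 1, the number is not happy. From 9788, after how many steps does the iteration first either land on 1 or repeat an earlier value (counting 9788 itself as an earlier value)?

9788 → 9² + 7² + 8² + 8² = 258
258 → 2² + 5² + 8² = 93
93 → 9² + 3² = 90
90 → 9² + 0² = 81
81 → 8² + 1² = 65
65 → 6² + 5² = 61
61 → 6² + 1² = 37
37 → 3² + 7² = 58
58 → 5² + 8² = 89
89 → 8² + 9² = 145
145 → 1² + 4² + 5² = 42
42 → 4² + 2² = 20
20 → 2² + 0² = 4
4 → 4² = 16
16 → 1² + 6² = 37  — 37 repeats.
That took 15 steps.

15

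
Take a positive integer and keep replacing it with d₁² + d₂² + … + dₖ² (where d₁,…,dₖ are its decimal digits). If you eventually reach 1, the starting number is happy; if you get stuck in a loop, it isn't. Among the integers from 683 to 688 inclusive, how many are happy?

683: 683 → 109 → 82 → 68 → 100 → 1  — happy
684: 684 → 116 → 38 → 73 → 58 → 89 → 145 → 42 → 20 → 4 → 16 → 37 → 58  — not happy
685: 685 → 125 → 30 → 9 → 81 → 65 → 61 → 37 → 58 → 89 → 145 → 42 → 20 → 4 → 16 → 37  — not happy
686: 686 → 136 → 46 → 52 → 29 → 85 → 89 → 145 → 42 → 20 → 4 → 16 → 37 → 58 → 89  — not happy
687: 687 → 149 → 98 → 145 → 42 → 20 → 4 → 16 → 37 → 58 → 89 → 145  — not happy
688: 688 → 164 → 53 → 34 → 25 → 29 → 85 → 89 → 145 → 42 → 20 → 4 → 16 → 37 → 58 → 89  — not happy
happy: 683

1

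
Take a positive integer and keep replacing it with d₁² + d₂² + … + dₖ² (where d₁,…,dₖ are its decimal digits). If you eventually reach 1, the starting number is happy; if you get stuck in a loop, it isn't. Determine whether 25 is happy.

25 → 2² + 5² = 29
29 → 2² + 9² = 85
85 → 8² + 5² = 89
89 → 8² + 9² = 145
145 → 1² + 4² + 5² = 42
42 → 4² + 2² = 20
20 → 2² + 0² = 4
4 → 4² = 16
16 → 1² + 6² = 37
37 → 3² + 7² = 58
58 → 5² + 8² = 89  — 89 already seen; the sequence cycles without reaching 1.

not happy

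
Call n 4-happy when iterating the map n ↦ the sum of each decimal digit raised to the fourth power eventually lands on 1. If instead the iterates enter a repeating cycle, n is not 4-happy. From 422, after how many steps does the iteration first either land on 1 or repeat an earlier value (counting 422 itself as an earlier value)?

3

422 → 4⁴ + 2⁴ + 2⁴ = 256 + 16 + 16 = 288
288 → 2⁴ + 8⁴ + 8⁴ = 16 + 4096 + 4096 = 8208
8208 → 8⁴ + 2⁴ + 0⁴ + 8⁴ = 4096 + 16 + 0 + 4096 = 8208  — 8208 repeats.
That took 3 steps.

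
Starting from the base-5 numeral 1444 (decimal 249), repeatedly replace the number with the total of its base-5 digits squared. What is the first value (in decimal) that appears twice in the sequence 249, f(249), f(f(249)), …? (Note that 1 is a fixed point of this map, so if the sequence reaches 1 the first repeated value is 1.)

1

249 = (1,4,4,4)_5 → 49
49 = (1,4,4)_5 → 33
33 = (1,1,3)_5 → 11
11 = (2,1)_5 → 5
5 = (1,0)_5 → 1  — reached the fixed point 1.
1 → 1, so 1 is the first repeated value.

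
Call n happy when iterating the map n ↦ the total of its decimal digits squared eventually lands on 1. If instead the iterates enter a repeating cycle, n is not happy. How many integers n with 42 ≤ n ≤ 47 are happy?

42: 42 → 20 → 4 → 16 → 37 → 58 → 89 → 145 → 42  (repeats 42)
43: 43 → 25 → 29 → 85 → 89 → 145 → 42 → 20 → 4 → 16 → 37 → 58 → 89  (repeats 89)
44: 44 → 32 → 13 → 10 → 1  (reaches 1)
45: 45 → 41 → 17 → 50 → 25 → 29 → 85 → 89 → 145 → 42 → 20 → 4 → 16 → 37 → 58 → 89  (repeats 89)
46: 46 → 52 → 29 → 85 → 89 → 145 → 42 → 20 → 4 → 16 → 37 → 58 → 89  (repeats 89)
47: 47 → 65 → 61 → 37 → 58 → 89 → 145 → 42 → 20 → 4 → 16 → 37  (repeats 37)
happy: 44

1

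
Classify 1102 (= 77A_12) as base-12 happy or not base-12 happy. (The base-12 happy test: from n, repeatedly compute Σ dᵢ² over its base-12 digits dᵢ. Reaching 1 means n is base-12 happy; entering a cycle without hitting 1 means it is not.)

1102 = (7,7,10)_12 → 7² + 7² + 10² = 198
198 = (1,4,6)_12 → 1² + 4² + 6² = 53
53 = (4,5)_12 → 4² + 5² = 41
41 = (3,5)_12 → 3² + 5² = 34
34 = (2,10)_12 → 2² + 10² = 104
104 = (8,8)_12 → 8² + 8² = 128
128 = (10,8)_12 → 10² + 8² = 164
164 = (1,1,8)_12 → 1² + 1² + 8² = 66
66 = (5,6)_12 → 5² + 6² = 61
61 = (5,1)_12 → 5² + 1² = 26
26 = (2,2)_12 → 2² + 2² = 8
8 = (8)_12 → 8² = 64
64 = (5,4)_12 → 5² + 4² = 41  — 41 already seen; the sequence cycles without reaching 1.

not base-12 happy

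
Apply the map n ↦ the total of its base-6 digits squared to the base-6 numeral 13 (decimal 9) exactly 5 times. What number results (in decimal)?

26

9 = (1,3)_6 → 10
10 = (1,4)_6 → 17
17 = (2,5)_6 → 29
29 = (4,5)_6 → 41
41 = (1,0,5)_6 → 26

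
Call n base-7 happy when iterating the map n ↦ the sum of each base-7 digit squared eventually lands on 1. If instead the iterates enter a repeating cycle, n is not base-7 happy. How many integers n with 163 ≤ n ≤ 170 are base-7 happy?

1

163: 163 → 17 → 13 → 37 → 29 → 17  — not base-7 happy
164: 164 → 22 → 10 → 10  — not base-7 happy
165: 165 → 29 → 17 → 13 → 37 → 29  — not base-7 happy
166: 166 → 38 → 34 → 52 → 10 → 10  — not base-7 happy
167: 167 → 49 → 1  — base-7 happy
168: 168 → 18 → 20 → 40 → 50 → 2 → 4 → 16 → 8 → 2  — not base-7 happy
169: 169 → 19 → 29 → 17 → 13 → 37 → 29  — not base-7 happy
170: 170 → 22 → 10 → 10  — not base-7 happy
base-7 happy: 167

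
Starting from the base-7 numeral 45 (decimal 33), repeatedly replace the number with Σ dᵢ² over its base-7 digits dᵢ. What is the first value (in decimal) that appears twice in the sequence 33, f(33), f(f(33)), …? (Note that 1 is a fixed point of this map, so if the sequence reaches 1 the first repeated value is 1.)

33 = (4,5)_7 → 4² + 5² = 16 + 25 = 41
41 = (5,6)_7 → 5² + 6² = 25 + 36 = 61
61 = (1,1,5)_7 → 1² + 1² + 5² = 1 + 1 + 25 = 27
27 = (3,6)_7 → 3² + 6² = 9 + 36 = 45
45 = (6,3)_7 → 6² + 3² = 36 + 9 = 45  — 45 already appeared earlier.

45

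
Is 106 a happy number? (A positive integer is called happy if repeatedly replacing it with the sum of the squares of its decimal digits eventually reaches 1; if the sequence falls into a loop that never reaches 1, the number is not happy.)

not happy

106 → 37
37 → 58
58 → 89
89 → 145
145 → 42
42 → 20
20 → 4
4 → 16
16 → 37  — 37 already seen; the sequence cycles without reaching 1.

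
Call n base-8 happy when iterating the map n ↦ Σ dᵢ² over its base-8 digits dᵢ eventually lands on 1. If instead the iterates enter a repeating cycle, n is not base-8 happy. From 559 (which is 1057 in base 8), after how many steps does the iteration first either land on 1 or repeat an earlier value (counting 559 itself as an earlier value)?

559 = (1,0,5,7)_8 → 1² + 0² + 5² + 7² = 75
75 = (1,1,3)_8 → 1² + 1² + 3² = 11
11 = (1,3)_8 → 1² + 3² = 10
10 = (1,2)_8 → 1² + 2² = 5
5 = (5)_8 → 5² = 25
25 = (3,1)_8 → 3² + 1² = 10  — 10 repeats.
That took 6 steps.

6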